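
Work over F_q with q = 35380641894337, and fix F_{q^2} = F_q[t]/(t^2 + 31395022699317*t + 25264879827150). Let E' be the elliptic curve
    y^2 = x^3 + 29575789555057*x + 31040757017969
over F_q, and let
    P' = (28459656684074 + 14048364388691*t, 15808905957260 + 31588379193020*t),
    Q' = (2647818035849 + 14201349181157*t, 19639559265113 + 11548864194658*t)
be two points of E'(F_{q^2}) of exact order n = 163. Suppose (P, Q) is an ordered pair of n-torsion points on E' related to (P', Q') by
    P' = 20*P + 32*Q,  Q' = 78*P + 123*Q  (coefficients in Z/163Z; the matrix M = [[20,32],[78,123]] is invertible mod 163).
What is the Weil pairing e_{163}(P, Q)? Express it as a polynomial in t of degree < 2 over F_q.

e_{163} is bilinear + alternating on E[163], so e_{163}(20*P + 32*Q, 78*P + 123*Q) = e_{163}(P,Q)^(20*123-32*78).
20*123 - 32*78 = -36; reduced mod 163: det = 127, inverse 86.
Double-and-add over 10100011: 8-1 doublings, 4-1 additions; each step l_{T,T}/v_{2T} or l_{T,P'}/v at Q'+S for random S.
Miller gives e_{163}(P',Q') = 25356259697143 + 9906443855538*t in F_{35380641894337^2}.
e_{163}(P,Q) = (25356259697143 + 9906443855538*t)^{86} = 10188221088406 + 1491166717185*t.

10188221088406 + 1491166717185*t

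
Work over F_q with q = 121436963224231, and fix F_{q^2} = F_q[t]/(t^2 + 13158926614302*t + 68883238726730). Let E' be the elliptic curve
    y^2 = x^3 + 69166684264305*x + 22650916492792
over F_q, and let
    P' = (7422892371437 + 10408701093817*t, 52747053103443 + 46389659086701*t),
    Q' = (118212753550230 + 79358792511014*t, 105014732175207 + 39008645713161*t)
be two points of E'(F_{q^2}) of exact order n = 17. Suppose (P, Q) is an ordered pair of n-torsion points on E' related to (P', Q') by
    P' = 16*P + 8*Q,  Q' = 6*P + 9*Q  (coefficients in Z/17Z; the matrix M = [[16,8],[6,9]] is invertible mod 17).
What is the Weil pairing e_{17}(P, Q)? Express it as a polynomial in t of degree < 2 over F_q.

e_{17}(aP+bQ,cP+dQ) = e_{17}(P,Q)^(ad-bc); with (a,b,c,d)=(16,8,6,9) this gives the det-17 law.
So e_{17}(P,Q) = e_{17}(P',Q')^{14}, since 11*14 = 1 mod 17.
Miller loop for e_{17} over F_{121436963224231^2}: bits of 17 = 10001; 4 double steps + 1 add steps, l/v at each.
f_P(D_Q)/f_Q(D_P) = 52384802411398 + 114743891483202*t.
Finally e_{17}(P,Q) = 110111028476265 + 29827125336832*t.

110111028476265 + 29827125336832*t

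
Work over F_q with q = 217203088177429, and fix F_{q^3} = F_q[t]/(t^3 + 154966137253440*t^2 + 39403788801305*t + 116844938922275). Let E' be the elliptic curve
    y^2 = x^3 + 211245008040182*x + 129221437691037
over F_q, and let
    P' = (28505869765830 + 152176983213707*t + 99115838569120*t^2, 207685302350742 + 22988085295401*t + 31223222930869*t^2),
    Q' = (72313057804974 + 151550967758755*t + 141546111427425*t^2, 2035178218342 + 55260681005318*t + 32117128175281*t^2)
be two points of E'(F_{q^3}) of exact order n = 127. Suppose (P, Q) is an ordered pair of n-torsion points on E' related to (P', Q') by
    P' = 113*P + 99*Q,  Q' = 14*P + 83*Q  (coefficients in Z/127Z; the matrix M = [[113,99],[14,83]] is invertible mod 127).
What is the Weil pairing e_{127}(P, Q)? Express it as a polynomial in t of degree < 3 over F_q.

e_{127}(aP+bQ,cP+dQ) = e_{127}(P,Q)^(ad-bc); with (a,b,c,d)=(113,99,14,83) this gives the det-127 law.
113*83 - 99*14 = 7993; reduced mod 127: det = 119, inverse 111.
Miller loop for e_{127} over F_{217203088177429^3}: bits of 127 = 1111111; 6 double steps + 6 add steps, l/v at each.
e_{127}(P',Q') = 89615244689048 + 22297769823476*t + 103972902591828*t^2.
Raise to 111: e(P,Q) = 207800493347776 + 188375007098104*t + 121389258363357*t^2 in mu_{127}.

207800493347776 + 188375007098104*t + 121389258363357*t^2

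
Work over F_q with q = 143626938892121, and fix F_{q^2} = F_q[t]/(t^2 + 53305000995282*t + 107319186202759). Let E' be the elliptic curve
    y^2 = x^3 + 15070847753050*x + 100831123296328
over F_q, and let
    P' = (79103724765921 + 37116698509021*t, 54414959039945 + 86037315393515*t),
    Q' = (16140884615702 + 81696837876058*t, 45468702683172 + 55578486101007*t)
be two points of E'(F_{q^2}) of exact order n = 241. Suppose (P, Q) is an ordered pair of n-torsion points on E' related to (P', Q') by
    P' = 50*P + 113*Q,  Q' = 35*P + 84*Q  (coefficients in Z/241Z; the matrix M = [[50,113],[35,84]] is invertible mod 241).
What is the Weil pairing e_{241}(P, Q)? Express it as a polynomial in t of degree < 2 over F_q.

32253368527556 + 80652281592328*t

Under M = [[50,113],[35,84]] in GL_2(Z/241), e_{241}(P',Q') = e_{241}(P,Q)^(50*84-113*35 mod 241).
Inverting 4 mod 241: 181. Thus e_{241}(P,Q) = e(P',Q')^{181}.
Miller loop for e_{241} over F_{143626938892121^2}: bits of 241 = 11110001; 7 double steps + 4 add steps, l/v at each.
Result: e(P',Q') = 76701421868623 + 135272481075155*t.
Finally e_{241}(P,Q) = 32253368527556 + 80652281592328*t.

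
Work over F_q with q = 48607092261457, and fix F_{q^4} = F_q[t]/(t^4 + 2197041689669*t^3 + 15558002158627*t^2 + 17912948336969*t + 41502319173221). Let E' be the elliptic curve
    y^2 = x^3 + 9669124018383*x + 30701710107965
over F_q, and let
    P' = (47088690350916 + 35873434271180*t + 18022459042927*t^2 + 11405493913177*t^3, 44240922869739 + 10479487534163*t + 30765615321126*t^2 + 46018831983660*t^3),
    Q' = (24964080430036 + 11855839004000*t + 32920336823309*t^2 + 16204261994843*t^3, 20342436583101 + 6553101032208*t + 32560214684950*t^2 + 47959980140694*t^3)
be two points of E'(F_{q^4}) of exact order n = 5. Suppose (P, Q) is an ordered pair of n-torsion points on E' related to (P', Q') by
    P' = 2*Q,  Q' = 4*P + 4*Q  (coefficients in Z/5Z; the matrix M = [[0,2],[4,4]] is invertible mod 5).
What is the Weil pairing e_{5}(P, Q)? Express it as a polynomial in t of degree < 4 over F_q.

Since e_{5}(P,P)=e_{5}(Q,Q)=1 and e_{5}(Q,P)=e_{5}(P,Q)^{-1}, expanding e_{5}(2*Q,4*P + 4*Q) leaves e(P,Q)^det(M).
So e_{5}(P,Q) = e_{5}(P',Q')^{3}, since 2*3 = 1 mod 5.
3-bit Miller (101) on E'/F_{48607092261457} with a'=9669124018383, b'=30701710107965: accumulate tangent/chord ratios at Q'+S and P'+S'.
Result: e(P',Q') = 22042073148243 + 25757632196277*t + 43754546453618*t^2 + 12801916291200*t^3.
Hence e(P,Q) = 10805200322423 + 11820236879083*t + 17950242729616*t^2 + 47496211726561*t^3 in F_{48607092261457^4}^*.

10805200322423 + 11820236879083*t + 17950242729616*t^2 + 47496211726561*t^3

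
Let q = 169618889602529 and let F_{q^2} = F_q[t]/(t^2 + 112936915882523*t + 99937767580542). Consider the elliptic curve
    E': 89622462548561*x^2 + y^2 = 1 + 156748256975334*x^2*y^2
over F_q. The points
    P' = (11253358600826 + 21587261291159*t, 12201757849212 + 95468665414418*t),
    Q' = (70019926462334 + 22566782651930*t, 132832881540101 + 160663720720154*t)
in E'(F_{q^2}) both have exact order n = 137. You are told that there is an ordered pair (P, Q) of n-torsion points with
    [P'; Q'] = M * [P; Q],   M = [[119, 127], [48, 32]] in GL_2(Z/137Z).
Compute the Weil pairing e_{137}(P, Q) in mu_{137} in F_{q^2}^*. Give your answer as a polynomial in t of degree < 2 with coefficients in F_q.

Alternating bilinearity on E[137] (values in mu_{137} in F_{169618889602529^2}) gives e(P',Q') = e(P,Q)^det(M).
det M = 119*32 - 127*48 = -2288 = 41 (mod 137); 41^{-1} = 127 (mod 137).
Edwards a_E,d_E -> Montgomery A=47573767192041,B=118694103293381 -> Weierstrass 9965742848031,38928614334759 via alpha=12791971653561,beta=25623273793939.
Double-and-add over 10001001: 8-1 doublings, 3-1 additions; each step l_{T,T}/v_{2T} or l_{T,P'}/v at Q'+S for random S.
So e_{137}(P',Q') = 123263554791556 + 53279881541445*t.
Raise to 127: e(P,Q) = 86613620385081 + 97814035157311*t in mu_{137}.

86613620385081 + 97814035157311*t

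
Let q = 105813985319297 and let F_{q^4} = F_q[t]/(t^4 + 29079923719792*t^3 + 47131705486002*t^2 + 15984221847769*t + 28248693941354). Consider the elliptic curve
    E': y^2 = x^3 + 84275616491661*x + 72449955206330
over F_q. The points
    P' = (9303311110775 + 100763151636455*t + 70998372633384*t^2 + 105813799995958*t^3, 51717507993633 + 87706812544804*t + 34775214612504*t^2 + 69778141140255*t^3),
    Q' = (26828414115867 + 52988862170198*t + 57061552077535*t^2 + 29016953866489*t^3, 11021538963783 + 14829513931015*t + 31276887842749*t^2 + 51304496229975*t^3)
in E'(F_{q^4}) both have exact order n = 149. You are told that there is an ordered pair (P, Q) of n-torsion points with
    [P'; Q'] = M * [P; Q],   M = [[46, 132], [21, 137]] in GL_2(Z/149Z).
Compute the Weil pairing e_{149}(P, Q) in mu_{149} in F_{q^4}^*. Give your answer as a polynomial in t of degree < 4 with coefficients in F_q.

e_{149}(aP+bQ,cP+dQ) = e_{149}(P,Q)^(ad-bc); with (a,b,c,d)=(46,132,21,137) this gives the det-149 law.
Inverting 103 mod 149: 68. Thus e_{149}(P,Q) = e(P',Q')^{68}.
n = 149 = (10010101)_2 (8 bits, wt 4); accumulate f_{149,P'}(Q'+S)/f_{149,P'}(S) along the 7-step ladder.
e_{149}(P',Q') = 85920938953985 + 18797215966589*t + 51296191161133*t^2 + 60372111628088*t^3.
e_{149}(P,Q) = (85920938953985 + 18797215966589*t + 51296191161133*t^2 + 60372111628088*t^3)^{68} = 77603291156849 + 69323438417808*t + 19555025466312*t^2 + 62755446270588*t^3.

77603291156849 + 69323438417808*t + 19555025466312*t^2 + 62755446270588*t^3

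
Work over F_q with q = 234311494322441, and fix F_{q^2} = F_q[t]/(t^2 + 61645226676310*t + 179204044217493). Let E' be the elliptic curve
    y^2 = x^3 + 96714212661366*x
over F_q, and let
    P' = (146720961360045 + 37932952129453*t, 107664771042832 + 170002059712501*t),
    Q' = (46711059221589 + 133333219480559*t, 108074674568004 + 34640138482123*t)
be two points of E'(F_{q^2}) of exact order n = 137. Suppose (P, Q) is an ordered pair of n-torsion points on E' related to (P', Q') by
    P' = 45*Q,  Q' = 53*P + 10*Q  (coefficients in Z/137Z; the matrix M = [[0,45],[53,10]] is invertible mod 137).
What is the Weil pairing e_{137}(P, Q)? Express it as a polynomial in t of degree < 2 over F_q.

139967477043636 + 113173170172195*t

Since e_{137}(P,P)=e_{137}(Q,Q)=1 and e_{137}(Q,P)=e_{137}(P,Q)^{-1}, expanding e_{137}(45*Q,53*P + 10*Q) leaves e(P,Q)^det(M).
det M = 0*10 - 45*53 = -2385 = 81 (mod 137); 81^{-1} = 22 (mod 137).
n = 137 = (10001001)_2 (8 bits, wt 3); accumulate f_{137,P'}(Q'+S)/f_{137,P'}(S) along the 7-step ladder.
So e_{137}(P',Q') = 62485820262932 + 198838448455559*t.
Finally e_{137}(P,Q) = 139967477043636 + 113173170172195*t.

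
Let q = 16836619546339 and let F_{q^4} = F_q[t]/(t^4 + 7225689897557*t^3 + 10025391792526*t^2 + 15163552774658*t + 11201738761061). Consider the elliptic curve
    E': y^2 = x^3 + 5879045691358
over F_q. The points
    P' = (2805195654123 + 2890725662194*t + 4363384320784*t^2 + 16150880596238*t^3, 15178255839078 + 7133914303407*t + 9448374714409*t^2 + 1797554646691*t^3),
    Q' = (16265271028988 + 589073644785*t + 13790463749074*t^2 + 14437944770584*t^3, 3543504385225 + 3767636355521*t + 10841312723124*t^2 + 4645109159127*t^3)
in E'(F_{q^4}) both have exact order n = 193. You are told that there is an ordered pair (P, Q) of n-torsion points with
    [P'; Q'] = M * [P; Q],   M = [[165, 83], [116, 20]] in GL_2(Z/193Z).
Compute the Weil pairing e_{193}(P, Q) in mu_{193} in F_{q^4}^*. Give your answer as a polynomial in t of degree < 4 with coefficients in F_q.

The 193-Weil pairing on E[193] over F_{16836619546339} is alternating-bilinear: e_{193}(P',Q') = e_{193}(P,Q)^det(M).
Hence e(P,Q) = e(P',Q')^{113} where 113 = 41^{-1} mod 193.
8-bit Miller (11000001) on E'/F_{16836619546339} with a'=0, b'=5879045691358: accumulate tangent/chord ratios at Q'+S and P'+S'.
f_P(D_Q)/f_Q(D_P) = 2143519834744 + 12066772151267*t + 447538923798*t^2 + 4677748178896*t^3.
Hence e(P,Q) = 7022306631972 + 11322552419222*t + 7785224430224*t^2 + 9885457475559*t^3 in F_{16836619546339^4}^*.

7022306631972 + 11322552419222*t + 7785224430224*t^2 + 9885457475559*t^3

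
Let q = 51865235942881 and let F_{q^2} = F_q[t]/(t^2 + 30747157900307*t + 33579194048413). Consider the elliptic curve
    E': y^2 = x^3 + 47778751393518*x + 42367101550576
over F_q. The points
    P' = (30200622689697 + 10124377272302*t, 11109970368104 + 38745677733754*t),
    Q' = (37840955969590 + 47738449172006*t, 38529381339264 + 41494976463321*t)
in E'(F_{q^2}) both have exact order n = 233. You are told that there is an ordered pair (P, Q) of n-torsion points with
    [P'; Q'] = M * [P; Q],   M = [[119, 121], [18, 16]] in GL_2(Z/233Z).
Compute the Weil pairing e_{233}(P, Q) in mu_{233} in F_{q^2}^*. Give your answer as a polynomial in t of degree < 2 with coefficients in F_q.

13025787934217 + 35962576468884*t

The 233-Weil pairing on E[233] over F_{51865235942881} is alternating-bilinear: e_{233}(P',Q') = e_{233}(P,Q)^det(M).
det(M) mod 233 = 192; its inverse in (Z/233)^* is 125 (check: 192*125 mod 233 = 1).
Build f_{233,P'} and f_{233,Q'} via the 8-bit ladder of 233=11101001_2; evaluate at shifted divisors; quotient in F_{51865235942881^2}.
f_P(D_Q)/f_Q(D_P) = 36419240150279 + 22035343595217*t.
Raise to 125: e(P,Q) = 13025787934217 + 35962576468884*t in mu_{233}.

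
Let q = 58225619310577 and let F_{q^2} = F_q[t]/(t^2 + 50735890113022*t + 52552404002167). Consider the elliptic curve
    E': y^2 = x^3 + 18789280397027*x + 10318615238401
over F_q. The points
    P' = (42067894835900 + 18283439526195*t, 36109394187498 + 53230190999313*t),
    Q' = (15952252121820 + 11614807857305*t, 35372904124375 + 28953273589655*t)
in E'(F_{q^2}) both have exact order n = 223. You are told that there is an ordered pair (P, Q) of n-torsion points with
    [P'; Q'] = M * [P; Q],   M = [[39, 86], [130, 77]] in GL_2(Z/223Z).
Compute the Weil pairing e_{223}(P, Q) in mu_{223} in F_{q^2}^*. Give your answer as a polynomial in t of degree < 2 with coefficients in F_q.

8014706669315 + 56008681843328*t

Under M = [[39,86],[130,77]] in GL_2(Z/223), e_{223}(P',Q') = e_{223}(P,Q)^(39*77-86*130 mod 223).
39*77 - 86*130 = -8177; reduced mod 223: det = 74, inverse 220.
Run Miller on y^2=x^3+18789280397027*x+10318615238401 over F_{58225619310577}: ladder 11011111 (8 bits); e = f_P(D_Q)/f_Q(D_P).
So e_{223}(P',Q') = 56635001903637 + 16103170873113*t.
(56635001903637 + 16103170873113*t)^{220} mod (58225619310577,f) = 8014706669315 + 56008681843328*t.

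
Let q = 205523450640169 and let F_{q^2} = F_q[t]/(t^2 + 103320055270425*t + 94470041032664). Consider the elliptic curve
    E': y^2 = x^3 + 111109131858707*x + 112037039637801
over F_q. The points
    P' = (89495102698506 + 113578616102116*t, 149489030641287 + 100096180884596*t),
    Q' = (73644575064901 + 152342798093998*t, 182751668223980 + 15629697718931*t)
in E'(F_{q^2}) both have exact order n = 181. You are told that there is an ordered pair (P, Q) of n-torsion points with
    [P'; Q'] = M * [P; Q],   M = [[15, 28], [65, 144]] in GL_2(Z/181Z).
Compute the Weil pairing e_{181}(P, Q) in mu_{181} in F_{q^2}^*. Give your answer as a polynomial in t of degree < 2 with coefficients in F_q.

Alternating bilinearity on E[181] (values in mu_{181} in F_{205523450640169^2}) gives e(P',Q') = e(P,Q)^det(M).
So e_{181}(P,Q) = e_{181}(P',Q')^{74}, since 159*74 = 1 mod 181.
Run Miller on y^2=x^3+111109131858707*x+112037039637801 over F_{205523450640169}: ladder 10110101 (8 bits); e = f_P(D_Q)/f_Q(D_P).
So e_{181}(P',Q') = 97221664267875 + 164285913491776*t.
Raise to 74: e(P,Q) = 68347662433708 + 49129555080617*t in mu_{181}.

68347662433708 + 49129555080617*t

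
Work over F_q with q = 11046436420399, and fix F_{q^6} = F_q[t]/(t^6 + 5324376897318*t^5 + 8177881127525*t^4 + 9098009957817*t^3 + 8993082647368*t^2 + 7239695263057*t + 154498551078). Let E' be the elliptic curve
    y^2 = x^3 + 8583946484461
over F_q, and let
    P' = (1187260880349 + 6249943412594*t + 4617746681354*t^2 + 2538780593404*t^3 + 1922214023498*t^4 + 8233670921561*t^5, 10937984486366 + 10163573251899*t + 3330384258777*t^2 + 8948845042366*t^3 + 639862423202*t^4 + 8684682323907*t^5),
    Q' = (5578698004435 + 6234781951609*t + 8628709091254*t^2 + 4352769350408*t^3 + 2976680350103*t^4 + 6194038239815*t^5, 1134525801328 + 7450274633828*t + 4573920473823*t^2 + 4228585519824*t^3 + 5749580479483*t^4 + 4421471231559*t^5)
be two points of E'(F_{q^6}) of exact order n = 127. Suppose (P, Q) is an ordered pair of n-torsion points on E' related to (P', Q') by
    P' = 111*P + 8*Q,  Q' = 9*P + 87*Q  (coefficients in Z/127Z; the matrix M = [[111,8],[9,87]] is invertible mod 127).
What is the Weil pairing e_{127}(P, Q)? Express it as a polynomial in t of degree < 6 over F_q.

Since e_{127}(P,P)=e_{127}(Q,Q)=1 and e_{127}(Q,P)=e_{127}(P,Q)^{-1}, expanding e_{127}(111*P + 8*Q,9*P + 87*Q) leaves e(P,Q)^det(M).
det(M) mod 127 = 60; its inverse in (Z/127)^* is 36 (check: 60*36 mod 127 = 1).
n = 127 = (1111111)_2 (7 bits, wt 7); accumulate f_{127,P'}(Q'+S)/f_{127,P'}(S) along the 6-step ladder.
Miller gives e_{127}(P',Q') = 9894515652819 + 295012363894*t + 3521289794272*t^2 + 2832070893850*t^3 + 985790183276*t^4 + 4991075379071*t^5 in F_{11046436420399^6}.
e_{127}(P,Q) = (9894515652819 + 295012363894*t + 3521289794272*t^2 + 2832070893850*t^3 + 985790183276*t^4 + 4991075379071*t^5)^{36} = 8031824329054 + 5084919362082*t + 6742462291273*t^2 + 6703950794350*t^3 + 6604848384239*t^4 + 9478099308983*t^5.

8031824329054 + 5084919362082*t + 6742462291273*t^2 + 6703950794350*t^3 + 6604848384239*t^4 + 9478099308983*t^5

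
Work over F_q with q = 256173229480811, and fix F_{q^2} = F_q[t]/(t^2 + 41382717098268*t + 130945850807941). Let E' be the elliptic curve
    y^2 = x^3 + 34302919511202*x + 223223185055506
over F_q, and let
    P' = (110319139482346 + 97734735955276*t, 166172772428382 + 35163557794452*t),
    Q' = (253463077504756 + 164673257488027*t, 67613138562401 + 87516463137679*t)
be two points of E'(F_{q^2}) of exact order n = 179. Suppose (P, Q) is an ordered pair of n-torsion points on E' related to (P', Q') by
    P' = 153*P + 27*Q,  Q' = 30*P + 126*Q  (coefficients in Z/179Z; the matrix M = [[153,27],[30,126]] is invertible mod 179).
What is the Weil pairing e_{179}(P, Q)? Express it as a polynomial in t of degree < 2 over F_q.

143496142353096 + 109209443346378*t

The 179-Weil pairing on E[179] over F_{256173229480811} is alternating-bilinear: e_{179}(P',Q') = e_{179}(P,Q)^det(M).
153*126 - 27*30 = 18468; reduced mod 179: det = 31, inverse 52.
Run Miller on y^2=x^3+34302919511202*x+223223185055506 over F_{256173229480811}: ladder 10110011 (8 bits); e = f_P(D_Q)/f_Q(D_P).
f_P(D_Q)/f_Q(D_P) = 203357517649179 + 96462899315387*t.
Hence e(P,Q) = 143496142353096 + 109209443346378*t in F_{256173229480811^2}^*.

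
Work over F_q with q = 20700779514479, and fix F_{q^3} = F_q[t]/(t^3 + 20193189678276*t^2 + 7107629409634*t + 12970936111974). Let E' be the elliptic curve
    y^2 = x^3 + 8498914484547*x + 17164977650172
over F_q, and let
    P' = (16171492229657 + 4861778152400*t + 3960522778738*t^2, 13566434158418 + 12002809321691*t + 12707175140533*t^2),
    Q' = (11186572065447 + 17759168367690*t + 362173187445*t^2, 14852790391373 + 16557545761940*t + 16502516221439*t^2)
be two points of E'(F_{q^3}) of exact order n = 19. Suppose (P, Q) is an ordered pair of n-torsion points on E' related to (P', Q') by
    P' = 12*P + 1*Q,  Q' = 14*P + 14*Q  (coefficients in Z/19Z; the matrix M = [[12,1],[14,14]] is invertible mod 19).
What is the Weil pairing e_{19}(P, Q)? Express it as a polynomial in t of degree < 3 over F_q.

Under M = [[12,1],[14,14]] in GL_2(Z/19), e_{19}(P',Q') = e_{19}(P,Q)^(12*14-1*14 mod 19).
det(M) mod 19 = 2; its inverse in (Z/19)^* is 10 (check: 2*10 mod 19 = 1).
Run Miller on y^2=x^3+8498914484547*x+17164977650172 over F_{20700779514479}: ladder 10011 (5 bits); e = f_P(D_Q)/f_Q(D_P).
Result: e(P',Q') = 15246688996741 + 1019872470026*t + 4009706947587*t^2.
e_{19}(P,Q) = (15246688996741 + 1019872470026*t + 4009706947587*t^2)^{10} = 5560303279034 + 19443605837515*t + 1688167607817*t^2.

5560303279034 + 19443605837515*t + 1688167607817*t^2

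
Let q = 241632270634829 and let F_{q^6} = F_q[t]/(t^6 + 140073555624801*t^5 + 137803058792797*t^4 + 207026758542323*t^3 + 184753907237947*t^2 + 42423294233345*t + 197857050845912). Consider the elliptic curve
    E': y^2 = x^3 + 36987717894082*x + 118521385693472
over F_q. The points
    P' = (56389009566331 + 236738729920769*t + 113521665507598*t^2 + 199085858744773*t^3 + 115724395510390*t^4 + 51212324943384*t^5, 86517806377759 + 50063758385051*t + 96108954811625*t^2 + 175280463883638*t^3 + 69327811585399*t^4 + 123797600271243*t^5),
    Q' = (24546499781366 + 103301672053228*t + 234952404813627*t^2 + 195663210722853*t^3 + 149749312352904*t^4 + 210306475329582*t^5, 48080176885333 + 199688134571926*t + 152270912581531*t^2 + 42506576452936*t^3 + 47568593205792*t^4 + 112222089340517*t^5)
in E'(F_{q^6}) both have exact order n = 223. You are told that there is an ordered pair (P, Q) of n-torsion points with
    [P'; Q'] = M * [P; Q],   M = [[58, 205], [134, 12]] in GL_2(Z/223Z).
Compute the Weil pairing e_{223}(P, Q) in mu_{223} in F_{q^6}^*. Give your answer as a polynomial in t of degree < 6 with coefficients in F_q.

e_{223} is bilinear + alternating on E[223], so e_{223}(58*P + 205*Q, 134*P + 12*Q) = e_{223}(P,Q)^(58*12-205*134).
Hence e(P,Q) = e(P',Q')^{207} where 207 = 209^{-1} mod 223.
Double-and-add over 11011111: 8-1 doublings, 7-1 additions; each step l_{T,T}/v_{2T} or l_{T,P'}/v at Q'+S for random S.
The quotient is 94489917226978 + 31142240175214*t + 86018197251686*t^2 + 200884663844901*t^3 + 15323712018859*t^4 + 185222680959677*t^5.
e_{223}(P,Q) = (94489917226978 + 31142240175214*t + 86018197251686*t^2 + 200884663844901*t^3 + 15323712018859*t^4 + 185222680959677*t^5)^{207} = 103154129714783 + 160776343129989*t + 11742687128260*t^2 + 157456268034577*t^3 + 74226483023365*t^4 + 167872182294441*t^5.

103154129714783 + 160776343129989*t + 11742687128260*t^2 + 157456268034577*t^3 + 74226483023365*t^4 + 167872182294441*t^5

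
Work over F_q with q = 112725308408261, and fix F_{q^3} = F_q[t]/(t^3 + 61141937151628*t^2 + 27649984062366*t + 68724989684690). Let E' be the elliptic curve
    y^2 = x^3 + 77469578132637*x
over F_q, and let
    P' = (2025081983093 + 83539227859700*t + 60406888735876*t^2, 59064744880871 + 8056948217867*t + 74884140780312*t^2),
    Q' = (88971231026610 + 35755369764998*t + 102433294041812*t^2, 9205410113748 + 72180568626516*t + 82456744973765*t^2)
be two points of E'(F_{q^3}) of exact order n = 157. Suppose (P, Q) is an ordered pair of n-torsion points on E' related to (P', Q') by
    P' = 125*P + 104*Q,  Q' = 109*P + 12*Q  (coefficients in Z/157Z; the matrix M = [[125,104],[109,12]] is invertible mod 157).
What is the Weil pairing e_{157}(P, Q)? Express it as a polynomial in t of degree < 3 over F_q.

87557758457688 + 76103684417037*t + 27248148288077*t^2

Alternating bilinearity on E[157] (values in mu_{157} in F_{112725308408261^3}) gives e(P',Q') = e(P,Q)^det(M).
125*12 - 104*109 = -9836; reduced mod 157: det = 55, inverse 20.
Double-and-add over 10011101: 8-1 doublings, 5-1 additions; each step l_{T,T}/v_{2T} or l_{T,P'}/v at Q'+S for random S.
So e_{157}(P',Q') = 98589324404049 + 41349056355864*t + 16771464873767*t^2.
Hence e(P,Q) = 87557758457688 + 76103684417037*t + 27248148288077*t^2 in F_{112725308408261^3}^*.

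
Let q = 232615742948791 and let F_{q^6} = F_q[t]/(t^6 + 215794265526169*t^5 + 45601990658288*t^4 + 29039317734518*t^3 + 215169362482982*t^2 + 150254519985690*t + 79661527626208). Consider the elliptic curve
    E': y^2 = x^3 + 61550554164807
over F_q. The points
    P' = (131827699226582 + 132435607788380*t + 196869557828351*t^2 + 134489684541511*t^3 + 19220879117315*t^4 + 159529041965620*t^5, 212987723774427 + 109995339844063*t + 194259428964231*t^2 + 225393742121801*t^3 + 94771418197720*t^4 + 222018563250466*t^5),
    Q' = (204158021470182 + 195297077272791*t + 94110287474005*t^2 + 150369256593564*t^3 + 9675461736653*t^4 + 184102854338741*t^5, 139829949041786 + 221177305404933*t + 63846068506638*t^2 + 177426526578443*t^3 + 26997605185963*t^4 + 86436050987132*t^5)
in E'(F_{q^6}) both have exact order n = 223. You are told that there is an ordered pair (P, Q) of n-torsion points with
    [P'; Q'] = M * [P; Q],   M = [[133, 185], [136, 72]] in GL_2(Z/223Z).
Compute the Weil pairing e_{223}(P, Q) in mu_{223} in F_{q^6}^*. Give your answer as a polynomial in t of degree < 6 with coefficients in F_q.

203689592136574 + 219907074653443*t + 60231223141543*t^2 + 13823086260738*t^3 + 2687676439761*t^4 + 224422604992641*t^5

Since e_{223}(P,P)=e_{223}(Q,Q)=1 and e_{223}(Q,P)=e_{223}(P,Q)^{-1}, expanding e_{223}(133*P + 185*Q,136*P + 72*Q) leaves e(P,Q)^det(M).
133*72 - 185*136 = -15584; reduced mod 223: det = 26, inverse 163.
Double-and-add over 11011111: 8-1 doublings, 7-1 additions; each step l_{T,T}/v_{2T} or l_{T,P'}/v at Q'+S for random S.
Miller gives e_{223}(P',Q') = 137855163415328 + 62213548448104*t + 22343548119132*t^2 + 161888026268164*t^3 + 37859253860629*t^4 + 230573809162154*t^5 in F_{232615742948791^6}.
Hence e(P,Q) = 203689592136574 + 219907074653443*t + 60231223141543*t^2 + 13823086260738*t^3 + 2687676439761*t^4 + 224422604992641*t^5 in F_{232615742948791^6}^*.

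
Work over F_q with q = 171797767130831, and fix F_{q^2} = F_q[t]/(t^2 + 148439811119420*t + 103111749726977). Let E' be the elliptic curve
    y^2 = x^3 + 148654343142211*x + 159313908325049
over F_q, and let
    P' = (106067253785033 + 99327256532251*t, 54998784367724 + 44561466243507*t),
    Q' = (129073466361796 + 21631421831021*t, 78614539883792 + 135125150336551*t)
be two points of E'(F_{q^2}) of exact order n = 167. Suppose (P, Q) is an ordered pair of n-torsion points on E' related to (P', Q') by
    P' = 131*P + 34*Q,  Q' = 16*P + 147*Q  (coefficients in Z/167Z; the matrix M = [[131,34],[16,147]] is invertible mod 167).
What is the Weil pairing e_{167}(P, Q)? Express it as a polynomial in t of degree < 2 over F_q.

The 167-Weil pairing on E[167] over F_{171797767130831} is alternating-bilinear: e_{167}(P',Q') = e_{167}(P,Q)^det(M).
det M = 131*147 - 34*16 = 18713 = 9 (mod 167); 9^{-1} = 130 (mod 167).
8-bit Miller (10100111) on E'/F_{171797767130831} with a'=148654343142211, b'=159313908325049: accumulate tangent/chord ratios at Q'+S and P'+S'.
The quotient is 5888971143958 + 92524974886168*t.
Thus e_{167}(P,Q) = 109698799710513 + 19290696097513*t.

109698799710513 + 19290696097513*t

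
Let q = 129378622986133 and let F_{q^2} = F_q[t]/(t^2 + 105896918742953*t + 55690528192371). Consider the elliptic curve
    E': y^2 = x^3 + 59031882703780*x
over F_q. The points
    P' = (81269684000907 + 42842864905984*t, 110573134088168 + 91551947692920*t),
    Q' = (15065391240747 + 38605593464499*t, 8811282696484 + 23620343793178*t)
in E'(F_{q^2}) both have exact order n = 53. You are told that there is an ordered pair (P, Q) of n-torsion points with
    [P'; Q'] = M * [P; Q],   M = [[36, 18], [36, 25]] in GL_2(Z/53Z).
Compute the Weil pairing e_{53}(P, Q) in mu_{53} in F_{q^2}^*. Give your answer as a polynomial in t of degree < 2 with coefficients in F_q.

54741555585903 + 422335995296*t

Since e_{53}(P,P)=e_{53}(Q,Q)=1 and e_{53}(Q,P)=e_{53}(P,Q)^{-1}, expanding e_{53}(36*P + 18*Q,36*P + 25*Q) leaves e(P,Q)^det(M).
Hence e(P,Q) = e(P',Q')^{4} where 4 = 40^{-1} mod 53.
Run Miller on y^2=x^3+59031882703780*x over F_{129378622986133}: ladder 110101 (6 bits); e = f_P(D_Q)/f_Q(D_P).
The quotient is 43605906932515 + 66965395246003*t.
e_{53}(P,Q) = (43605906932515 + 66965395246003*t)^{4} = 54741555585903 + 422335995296*t.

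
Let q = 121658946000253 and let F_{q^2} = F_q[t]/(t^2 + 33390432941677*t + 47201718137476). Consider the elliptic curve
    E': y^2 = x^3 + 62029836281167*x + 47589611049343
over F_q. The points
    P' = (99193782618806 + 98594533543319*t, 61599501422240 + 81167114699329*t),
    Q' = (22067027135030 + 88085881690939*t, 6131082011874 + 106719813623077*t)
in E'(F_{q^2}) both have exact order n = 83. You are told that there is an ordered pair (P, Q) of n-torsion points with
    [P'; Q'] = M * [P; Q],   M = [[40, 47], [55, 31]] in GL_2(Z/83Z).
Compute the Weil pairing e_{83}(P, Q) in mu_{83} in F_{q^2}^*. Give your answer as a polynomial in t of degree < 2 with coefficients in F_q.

98026427762843 + 37699177078603*t

The 83-Weil pairing on E[83] over F_{121658946000253} is alternating-bilinear: e_{83}(P',Q') = e_{83}(P,Q)^det(M).
40*31 - 47*55 = -1345; reduced mod 83: det = 66, inverse 39.
7-bit Miller (1010011) on E'/F_{121658946000253} with a'=62029836281167, b'=47589611049343: accumulate tangent/chord ratios at Q'+S and P'+S'.
So e_{83}(P',Q') = 72956511595376 + 39579148209016*t.
Thus e_{83}(P,Q) = 98026427762843 + 37699177078603*t.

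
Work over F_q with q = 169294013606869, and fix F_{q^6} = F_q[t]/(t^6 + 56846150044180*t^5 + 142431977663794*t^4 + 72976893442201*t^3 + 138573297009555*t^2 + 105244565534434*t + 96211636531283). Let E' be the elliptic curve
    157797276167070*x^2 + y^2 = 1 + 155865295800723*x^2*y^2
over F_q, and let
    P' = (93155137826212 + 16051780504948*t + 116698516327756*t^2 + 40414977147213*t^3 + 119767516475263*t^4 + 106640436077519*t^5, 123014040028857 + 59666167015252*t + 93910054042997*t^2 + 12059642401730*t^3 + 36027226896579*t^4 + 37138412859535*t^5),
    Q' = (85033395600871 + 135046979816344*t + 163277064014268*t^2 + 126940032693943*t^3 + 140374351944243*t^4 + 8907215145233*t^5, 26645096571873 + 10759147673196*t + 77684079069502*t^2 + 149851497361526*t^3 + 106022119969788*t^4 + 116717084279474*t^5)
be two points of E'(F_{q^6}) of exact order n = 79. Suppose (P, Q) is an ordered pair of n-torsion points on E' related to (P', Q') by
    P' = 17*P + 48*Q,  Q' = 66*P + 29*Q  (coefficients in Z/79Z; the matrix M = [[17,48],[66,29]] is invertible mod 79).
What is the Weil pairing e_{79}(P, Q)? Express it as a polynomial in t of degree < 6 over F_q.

e_{79} is bilinear + alternating on E[79], so e_{79}(17*P + 48*Q, 66*P + 29*Q) = e_{79}(P,Q)^(17*29-48*66).
det(M) mod 79 = 11; its inverse in (Z/79)^* is 36 (check: 11*36 mod 79 = 1).
Map (x,y)_Ed via u=(1+y)/(1-y), v=(1+y)/((1-y)x) to Montgomery A=857604102718,B=142097818241180; then to (a',b')=(96853499586801,136674731381592).
7-bit Miller (1001111) on E'/F_{169294013606869} with a'=96853499586801, b'=136674731381592: accumulate tangent/chord ratios at Q'+S and P'+S'.
So e_{79}(P',Q') = 157811687737866 + 90740831672221*t + 118543905351362*t^2 + 159029376431161*t^3 + 84832501184562*t^4 + 116130678476977*t^5.
Thus e_{79}(P,Q) = 51151368791178 + 111922478738641*t + 39318571995769*t^2 + 127981732984088*t^3 + 52970504725317*t^4 + 33703511714089*t^5.

51151368791178 + 111922478738641*t + 39318571995769*t^2 + 127981732984088*t^3 + 52970504725317*t^4 + 33703511714089*t^5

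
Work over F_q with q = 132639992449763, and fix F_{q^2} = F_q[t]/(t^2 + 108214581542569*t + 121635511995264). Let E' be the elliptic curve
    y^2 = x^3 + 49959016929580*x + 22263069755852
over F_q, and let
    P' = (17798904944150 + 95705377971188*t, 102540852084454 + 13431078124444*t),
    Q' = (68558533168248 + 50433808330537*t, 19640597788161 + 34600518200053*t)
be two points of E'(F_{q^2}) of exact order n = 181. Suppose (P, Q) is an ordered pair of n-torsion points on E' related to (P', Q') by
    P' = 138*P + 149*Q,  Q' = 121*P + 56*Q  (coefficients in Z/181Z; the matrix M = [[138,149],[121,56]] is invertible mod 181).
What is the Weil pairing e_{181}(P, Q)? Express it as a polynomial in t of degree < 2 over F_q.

e_{181} is bilinear + alternating on E[181], so e_{181}(138*P + 149*Q, 121*P + 56*Q) = e_{181}(P,Q)^(138*56-149*121).
Hence e(P,Q) = e(P',Q')^{34} where 34 = 16^{-1} mod 181.
Miller loop for e_{181} over F_{132639992449763^2}: bits of 181 = 10110101; 7 double steps + 4 add steps, l/v at each.
e_{181}(P',Q') = 30773296375742 + 125106485647714*t.
Thus e_{181}(P,Q) = 52236289341808 + 125084796534567*t.

52236289341808 + 125084796534567*t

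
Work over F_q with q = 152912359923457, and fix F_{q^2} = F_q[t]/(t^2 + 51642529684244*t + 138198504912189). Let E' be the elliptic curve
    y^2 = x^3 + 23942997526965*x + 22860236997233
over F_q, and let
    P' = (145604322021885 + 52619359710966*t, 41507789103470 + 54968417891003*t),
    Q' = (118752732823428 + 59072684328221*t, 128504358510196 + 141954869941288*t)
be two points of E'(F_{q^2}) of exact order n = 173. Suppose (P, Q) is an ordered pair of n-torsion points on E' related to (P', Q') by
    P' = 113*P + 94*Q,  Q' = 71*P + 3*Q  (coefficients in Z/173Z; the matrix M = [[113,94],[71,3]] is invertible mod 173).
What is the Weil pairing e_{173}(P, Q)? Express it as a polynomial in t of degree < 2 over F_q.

Since e_{173}(P,P)=e_{173}(Q,Q)=1 and e_{173}(Q,P)=e_{173}(P,Q)^{-1}, expanding e_{173}(113*P + 94*Q,71*P + 3*Q) leaves e(P,Q)^det(M).
So e_{173}(P,Q) = e_{173}(P',Q')^{97}, since 66*97 = 1 mod 173.
Run Miller on y^2=x^3+23942997526965*x+22860236997233 over F_{152912359923457}: ladder 10101101 (8 bits); e = f_P(D_Q)/f_Q(D_P).
e_{173}(P',Q') = 66532969788073 + 131744260250104*t.
Raise to 97: e(P,Q) = 24106976107901 + 110655635894058*t in mu_{173}.

24106976107901 + 110655635894058*t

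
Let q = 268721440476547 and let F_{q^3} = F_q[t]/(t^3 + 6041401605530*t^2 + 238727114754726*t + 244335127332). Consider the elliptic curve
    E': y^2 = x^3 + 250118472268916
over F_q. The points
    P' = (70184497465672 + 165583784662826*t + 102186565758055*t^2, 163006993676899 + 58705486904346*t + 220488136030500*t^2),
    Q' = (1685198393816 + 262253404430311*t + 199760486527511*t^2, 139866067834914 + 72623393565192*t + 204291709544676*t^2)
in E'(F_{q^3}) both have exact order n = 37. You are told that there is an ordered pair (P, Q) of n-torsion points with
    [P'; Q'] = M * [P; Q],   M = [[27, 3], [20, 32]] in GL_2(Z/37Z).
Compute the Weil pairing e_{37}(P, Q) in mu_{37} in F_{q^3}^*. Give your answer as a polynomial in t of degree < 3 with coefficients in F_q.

125900917819843 + 93251565285551*t + 202878529490745*t^2

e_{37}(aP+bQ,cP+dQ) = e_{37}(P,Q)^(ad-bc); with (a,b,c,d)=(27,3,20,32) this gives the det-37 law.
Inverting 27 mod 37: 11. Thus e_{37}(P,Q) = e(P',Q')^{11}.
Double-and-add over 100101: 6-1 doublings, 3-1 additions; each step l_{T,T}/v_{2T} or l_{T,P'}/v at Q'+S for random S.
e_{37}(P',Q') = 1274874759749 + 357667719738*t + 102718306571169*t^2.
(1274874759749 + 357667719738*t + 102718306571169*t^2)^{11} mod (268721440476547,f) = 125900917819843 + 93251565285551*t + 202878529490745*t^2.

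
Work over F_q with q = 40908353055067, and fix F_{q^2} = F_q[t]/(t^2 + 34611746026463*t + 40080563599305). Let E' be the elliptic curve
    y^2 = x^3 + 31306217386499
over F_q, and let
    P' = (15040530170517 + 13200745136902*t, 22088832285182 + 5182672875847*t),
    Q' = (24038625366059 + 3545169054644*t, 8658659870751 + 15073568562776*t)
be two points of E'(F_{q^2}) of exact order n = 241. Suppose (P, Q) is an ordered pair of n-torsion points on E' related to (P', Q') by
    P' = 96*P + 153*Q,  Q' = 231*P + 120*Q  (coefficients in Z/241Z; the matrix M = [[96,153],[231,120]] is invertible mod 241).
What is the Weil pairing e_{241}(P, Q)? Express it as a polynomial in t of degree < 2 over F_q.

Alternating bilinearity on E[241] (values in mu_{241} in F_{40908353055067^2}) gives e(P',Q') = e(P,Q)^det(M).
So e_{241}(P,Q) = e_{241}(P',Q')^{154}, since 36*154 = 1 mod 241.
Double-and-add over 11110001: 8-1 doublings, 5-1 additions; each step l_{T,T}/v_{2T} or l_{T,P'}/v at Q'+S for random S.
Result: e(P',Q') = 29873884098357 + 2075856669736*t.
(29873884098357 + 2075856669736*t)^{154} mod (40908353055067,f) = 36032602502701 + 25159644992253*t.

36032602502701 + 25159644992253*t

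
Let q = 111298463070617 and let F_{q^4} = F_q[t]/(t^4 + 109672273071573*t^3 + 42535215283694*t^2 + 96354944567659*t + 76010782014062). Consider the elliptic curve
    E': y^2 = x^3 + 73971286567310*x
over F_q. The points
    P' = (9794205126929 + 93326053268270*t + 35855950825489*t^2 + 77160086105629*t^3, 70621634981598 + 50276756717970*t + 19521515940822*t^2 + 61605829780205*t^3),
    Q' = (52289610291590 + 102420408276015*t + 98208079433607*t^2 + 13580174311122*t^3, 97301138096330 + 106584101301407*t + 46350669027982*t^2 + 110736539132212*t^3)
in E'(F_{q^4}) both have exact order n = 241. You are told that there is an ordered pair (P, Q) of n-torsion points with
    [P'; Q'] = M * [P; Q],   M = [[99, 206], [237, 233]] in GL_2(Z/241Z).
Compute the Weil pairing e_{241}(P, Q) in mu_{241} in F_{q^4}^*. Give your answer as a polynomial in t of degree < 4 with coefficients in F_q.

Under M = [[99,206],[237,233]] in GL_2(Z/241), e_{241}(P',Q') = e_{241}(P,Q)^(99*233-206*237 mod 241).
det(M) mod 241 = 32; its inverse in (Z/241)^* is 113 (check: 32*113 mod 241 = 1).
Run Miller on y^2=x^3+73971286567310*x over F_{111298463070617}: ladder 11110001 (8 bits); e = f_P(D_Q)/f_Q(D_P).
Result: e(P',Q') = 49309443645380 + 105457850632783*t + 39161076281554*t^2 + 108898659418745*t^3.
Finally e_{241}(P,Q) = 24888484867462 + 1530031573534*t + 733877069910*t^2 + 4419438059830*t^3.

24888484867462 + 1530031573534*t + 733877069910*t^2 + 4419438059830*t^3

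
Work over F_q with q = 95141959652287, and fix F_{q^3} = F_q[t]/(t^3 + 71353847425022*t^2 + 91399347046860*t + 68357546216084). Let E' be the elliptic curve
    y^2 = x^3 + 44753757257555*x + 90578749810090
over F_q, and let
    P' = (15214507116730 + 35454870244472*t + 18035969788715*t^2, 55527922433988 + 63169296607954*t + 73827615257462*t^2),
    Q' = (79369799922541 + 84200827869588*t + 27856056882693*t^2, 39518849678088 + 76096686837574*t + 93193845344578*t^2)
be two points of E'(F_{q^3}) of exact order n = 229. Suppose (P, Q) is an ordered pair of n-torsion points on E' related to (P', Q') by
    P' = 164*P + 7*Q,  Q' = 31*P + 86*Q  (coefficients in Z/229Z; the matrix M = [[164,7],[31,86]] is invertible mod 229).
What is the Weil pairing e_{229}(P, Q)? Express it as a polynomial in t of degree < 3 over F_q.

45375042806654 + 49033614374483*t + 24998228791659*t^2

e_{229} is bilinear + alternating on E[229], so e_{229}(164*P + 7*Q, 31*P + 86*Q) = e_{229}(P,Q)^(164*86-7*31).
So e_{229}(P,Q) = e_{229}(P',Q')^{148}, since 147*148 = 1 mod 229.
Build f_{229,P'} and f_{229,Q'} via the 8-bit ladder of 229=11100101_2; evaluate at shifted divisors; quotient in F_{95141959652287^3}.
So e_{229}(P',Q') = 60913708696600 + 19937331128941*t + 94802089056917*t^2.
Hence e(P,Q) = 45375042806654 + 49033614374483*t + 24998228791659*t^2 in F_{95141959652287^3}^*.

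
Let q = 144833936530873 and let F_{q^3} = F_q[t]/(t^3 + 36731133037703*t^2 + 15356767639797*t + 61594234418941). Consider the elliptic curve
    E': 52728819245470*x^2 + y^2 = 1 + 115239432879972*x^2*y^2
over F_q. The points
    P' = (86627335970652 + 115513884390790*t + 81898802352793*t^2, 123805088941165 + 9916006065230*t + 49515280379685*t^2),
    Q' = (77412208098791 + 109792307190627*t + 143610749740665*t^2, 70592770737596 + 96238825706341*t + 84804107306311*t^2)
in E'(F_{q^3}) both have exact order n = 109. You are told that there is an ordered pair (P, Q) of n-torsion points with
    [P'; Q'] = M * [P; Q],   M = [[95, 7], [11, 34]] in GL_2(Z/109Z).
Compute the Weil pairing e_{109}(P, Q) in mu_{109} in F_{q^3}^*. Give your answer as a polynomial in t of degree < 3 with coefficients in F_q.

e_{109} is bilinear + alternating on E[109], so e_{109}(95*P + 7*Q, 11*P + 34*Q) = e_{109}(P,Q)^(95*34-7*11).
Inverting 101 mod 109: 68. Thus e_{109}(P,Q) = e(P',Q')^{68}.
Edwards->Montgomery: u=(1+y)/(1-y), v=u/x -> 5234040315665v^2=u^3+134153129892218u^2+u; then x_W=56789314856811u+76272687531198: y^2=x^3+20303763061491*x+73392734379612.
n = 109 = (1101101)_2 (7 bits, wt 5); accumulate f_{109,P'}(Q'+S)/f_{109,P'}(S) along the 6-step ladder.
The quotient is 100271537005933 + 109549849014926*t + 25778379413917*t^2.
(100271537005933 + 109549849014926*t + 25778379413917*t^2)^{68} mod (144833936530873,f) = 37794416689553 + 123296261959722*t + 56762523446469*t^2.

37794416689553 + 123296261959722*t + 56762523446469*t^2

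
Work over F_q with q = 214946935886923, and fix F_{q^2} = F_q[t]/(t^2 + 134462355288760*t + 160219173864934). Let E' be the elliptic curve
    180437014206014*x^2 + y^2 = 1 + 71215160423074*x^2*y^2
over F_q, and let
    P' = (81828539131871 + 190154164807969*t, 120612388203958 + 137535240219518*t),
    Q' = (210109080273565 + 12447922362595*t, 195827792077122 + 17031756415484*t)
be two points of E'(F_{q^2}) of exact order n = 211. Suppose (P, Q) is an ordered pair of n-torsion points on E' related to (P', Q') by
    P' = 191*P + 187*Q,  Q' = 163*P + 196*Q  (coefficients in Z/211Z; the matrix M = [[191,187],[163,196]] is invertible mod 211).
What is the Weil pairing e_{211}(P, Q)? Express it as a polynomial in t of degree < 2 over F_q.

Alternating bilinearity on E[211] (values in mu_{211} in F_{214946935886923^2}) gives e(P',Q') = e(P,Q)^det(M).
191*196 - 187*163 = 6955; reduced mod 211: det = 203, inverse 79.
Edwards a_E,d_E -> Montgomery A=84950884467304,B=109261308241076 -> Weierstrass 122813037534440,111142447127286 via alpha=41942029104848,beta=27305463445735.
Miller loop for e_{211} over F_{214946935886923^2}: bits of 211 = 11010011; 7 double steps + 4 add steps, l/v at each.
Miller gives e_{211}(P',Q') = 16261495057172 + 14899413100795*t in F_{214946935886923^2}.
Thus e_{211}(P,Q) = 48421698463675 + 156529594847244*t.

48421698463675 + 156529594847244*t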